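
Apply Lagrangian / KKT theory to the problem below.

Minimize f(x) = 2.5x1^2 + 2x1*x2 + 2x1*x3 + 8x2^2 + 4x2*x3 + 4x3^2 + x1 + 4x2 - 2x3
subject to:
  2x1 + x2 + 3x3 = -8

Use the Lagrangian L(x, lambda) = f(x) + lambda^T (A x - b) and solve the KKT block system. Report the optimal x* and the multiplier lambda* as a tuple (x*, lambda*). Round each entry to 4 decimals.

Form the Lagrangian:
  L(x, lambda) = (1/2) x^T Q x + c^T x + lambda^T (A x - b)
Stationarity (grad_x L = 0): Q x + c + A^T lambda = 0.
Primal feasibility: A x = b.

This gives the KKT block system:
  [ Q   A^T ] [ x     ]   [-c ]
  [ A    0  ] [ lambda ] = [ b ]

Solving the linear system:
  x*      = (-1.9043, -0.0186, -1.391)
  lambda* = (5.6702)
  f(x*)   = 23.0824

x* = (-1.9043, -0.0186, -1.391), lambda* = (5.6702)


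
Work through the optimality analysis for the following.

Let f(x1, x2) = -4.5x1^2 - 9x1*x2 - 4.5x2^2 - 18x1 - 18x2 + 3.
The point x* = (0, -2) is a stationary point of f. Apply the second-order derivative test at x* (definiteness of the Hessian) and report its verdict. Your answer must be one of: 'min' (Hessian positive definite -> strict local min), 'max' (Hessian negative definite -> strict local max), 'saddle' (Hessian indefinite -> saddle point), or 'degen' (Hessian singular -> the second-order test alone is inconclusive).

Compute the Hessian H = grad^2 f:
  H = [[-9, -9], [-9, -9]]
Verify stationarity: grad f(x*) = H x* + g = (0, 0).
Eigenvalues of H: -18, 0.
H has a zero eigenvalue (singular; negative semidefinite but not definite), so H is neither positive definite, negative definite, nor indefinite. The second-order test alone is inconclusive -> degen.
(Indeed, f is constant along the null direction of H through x*, so x* is not a strict local extremum.)

degen


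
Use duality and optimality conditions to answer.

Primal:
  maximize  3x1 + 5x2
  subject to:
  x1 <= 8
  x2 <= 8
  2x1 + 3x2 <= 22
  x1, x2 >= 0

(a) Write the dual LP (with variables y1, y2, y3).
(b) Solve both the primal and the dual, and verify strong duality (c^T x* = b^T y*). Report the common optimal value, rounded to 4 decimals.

The standard primal-dual pair for 'max c^T x s.t. A x <= b, x >= 0' is:
  Dual:  min b^T y  s.t.  A^T y >= c,  y >= 0.

So the dual LP is:
  minimize  8y1 + 8y2 + 22y3
  subject to:
    y1 + 2y3 >= 3
    y2 + 3y3 >= 5
    y1, y2, y3 >= 0

Solving the primal: x* = (0, 7.3333).
  primal value c^T x* = 36.6667.
Solving the dual: y* = (0, 0, 1.6667).
  dual value b^T y* = 36.6667.
Strong duality: c^T x* = b^T y*. Confirmed.

36.6667


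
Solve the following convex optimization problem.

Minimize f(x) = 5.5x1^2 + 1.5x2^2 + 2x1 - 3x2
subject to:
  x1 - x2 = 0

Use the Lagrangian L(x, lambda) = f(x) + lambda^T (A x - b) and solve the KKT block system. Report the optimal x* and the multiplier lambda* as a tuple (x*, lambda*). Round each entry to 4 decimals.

Form the Lagrangian:
  L(x, lambda) = (1/2) x^T Q x + c^T x + lambda^T (A x - b)
Stationarity (grad_x L = 0): Q x + c + A^T lambda = 0.
Primal feasibility: A x = b.

This gives the KKT block system:
  [ Q   A^T ] [ x     ]   [-c ]
  [ A    0  ] [ lambda ] = [ b ]

Solving the linear system:
  x*      = (0.0714, 0.0714)
  lambda* = (-2.7857)
  f(x*)   = -0.0357

x* = (0.0714, 0.0714), lambda* = (-2.7857)


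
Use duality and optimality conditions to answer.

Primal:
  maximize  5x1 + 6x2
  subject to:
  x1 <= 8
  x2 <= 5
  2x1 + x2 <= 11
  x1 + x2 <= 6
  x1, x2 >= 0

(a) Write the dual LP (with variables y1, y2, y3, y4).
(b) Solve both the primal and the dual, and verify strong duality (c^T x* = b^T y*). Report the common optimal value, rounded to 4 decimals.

The standard primal-dual pair for 'max c^T x s.t. A x <= b, x >= 0' is:
  Dual:  min b^T y  s.t.  A^T y >= c,  y >= 0.

So the dual LP is:
  minimize  8y1 + 5y2 + 11y3 + 6y4
  subject to:
    y1 + 2y3 + y4 >= 5
    y2 + y3 + y4 >= 6
    y1, y2, y3, y4 >= 0

Solving the primal: x* = (1, 5).
  primal value c^T x* = 35.
Solving the dual: y* = (0, 1, 0, 5).
  dual value b^T y* = 35.
Strong duality: c^T x* = b^T y*. Confirmed.

35


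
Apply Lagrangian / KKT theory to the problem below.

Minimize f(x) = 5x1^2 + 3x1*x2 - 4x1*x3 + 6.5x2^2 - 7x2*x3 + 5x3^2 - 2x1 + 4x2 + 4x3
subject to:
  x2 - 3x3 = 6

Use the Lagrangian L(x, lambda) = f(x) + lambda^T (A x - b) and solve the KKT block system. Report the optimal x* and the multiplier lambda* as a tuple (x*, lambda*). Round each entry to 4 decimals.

Form the Lagrangian:
  L(x, lambda) = (1/2) x^T Q x + c^T x + lambda^T (A x - b)
Stationarity (grad_x L = 0): Q x + c + A^T lambda = 0.
Primal feasibility: A x = b.

This gives the KKT block system:
  [ Q   A^T ] [ x     ]   [-c ]
  [ A    0  ] [ lambda ] = [ b ]

Solving the linear system:
  x*      = (-0.3879, -1.2727, -2.4242)
  lambda* = (-3.2606)
  f(x*)   = 2.7758

x* = (-0.3879, -1.2727, -2.4242), lambda* = (-3.2606)


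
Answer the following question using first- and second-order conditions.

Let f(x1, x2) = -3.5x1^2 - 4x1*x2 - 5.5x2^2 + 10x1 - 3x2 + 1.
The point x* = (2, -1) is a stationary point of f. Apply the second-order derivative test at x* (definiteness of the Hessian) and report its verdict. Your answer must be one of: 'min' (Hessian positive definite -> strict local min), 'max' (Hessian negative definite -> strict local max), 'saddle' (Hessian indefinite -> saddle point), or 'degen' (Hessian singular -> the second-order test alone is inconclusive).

Compute the Hessian H = grad^2 f:
  H = [[-7, -4], [-4, -11]]
Verify stationarity: grad f(x*) = H x* + g = (0, 0).
Eigenvalues of H: -13.4721, -4.5279.
Both eigenvalues < 0, so H is negative definite -> x* is a strict local max.

max


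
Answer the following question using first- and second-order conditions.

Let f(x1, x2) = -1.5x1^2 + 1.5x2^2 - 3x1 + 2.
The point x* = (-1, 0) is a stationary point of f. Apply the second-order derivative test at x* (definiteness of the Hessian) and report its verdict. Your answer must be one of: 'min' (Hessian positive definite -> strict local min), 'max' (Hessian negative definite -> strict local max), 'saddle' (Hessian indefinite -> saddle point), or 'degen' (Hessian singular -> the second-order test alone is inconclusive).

Compute the Hessian H = grad^2 f:
  H = [[-3, 0], [0, 3]]
Verify stationarity: grad f(x*) = H x* + g = (0, 0).
Eigenvalues of H: -3, 3.
Eigenvalues have mixed signs, so H is indefinite -> x* is a saddle point.

saddle


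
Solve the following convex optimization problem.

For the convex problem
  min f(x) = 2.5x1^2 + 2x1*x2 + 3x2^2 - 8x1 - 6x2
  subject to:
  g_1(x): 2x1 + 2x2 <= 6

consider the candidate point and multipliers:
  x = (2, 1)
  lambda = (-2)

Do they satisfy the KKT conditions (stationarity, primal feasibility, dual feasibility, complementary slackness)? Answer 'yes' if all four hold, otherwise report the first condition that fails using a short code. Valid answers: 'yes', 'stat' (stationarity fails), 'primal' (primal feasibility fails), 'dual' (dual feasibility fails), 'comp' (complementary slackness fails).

Gradient of f: grad f(x) = Q x + c = (4, 4)
Constraint values g_i(x) = a_i^T x - b_i:
  g_1((2, 1)) = 0
Stationarity residual: grad f(x) + sum_i lambda_i a_i = (0, 0)
  -> stationarity OK
Primal feasibility (all g_i <= 0): OK
Dual feasibility (all lambda_i >= 0): FAILS
Complementary slackness (lambda_i * g_i(x) = 0 for all i): OK

Verdict: the first failing condition is dual_feasibility -> dual.

dual


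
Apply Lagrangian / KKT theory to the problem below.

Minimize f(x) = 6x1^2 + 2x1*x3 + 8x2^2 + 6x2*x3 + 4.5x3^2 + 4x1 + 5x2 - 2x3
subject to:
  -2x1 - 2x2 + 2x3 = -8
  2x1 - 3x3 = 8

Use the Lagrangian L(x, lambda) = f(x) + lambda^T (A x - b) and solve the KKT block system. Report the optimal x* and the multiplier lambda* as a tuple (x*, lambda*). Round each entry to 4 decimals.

Form the Lagrangian:
  L(x, lambda) = (1/2) x^T Q x + c^T x + lambda^T (A x - b)
Stationarity (grad_x L = 0): Q x + c + A^T lambda = 0.
Primal feasibility: A x = b.

This gives the KKT block system:
  [ Q   A^T ] [ x     ]   [-c ]
  [ A    0  ] [ lambda ] = [ b ]

Solving the linear system:
  x*      = (0.9437, 1.0187, -2.0375)
  lambda* = (4.5375, -1.0875)
  f(x*)   = 28.9719

x* = (0.9437, 1.0187, -2.0375), lambda* = (4.5375, -1.0875)


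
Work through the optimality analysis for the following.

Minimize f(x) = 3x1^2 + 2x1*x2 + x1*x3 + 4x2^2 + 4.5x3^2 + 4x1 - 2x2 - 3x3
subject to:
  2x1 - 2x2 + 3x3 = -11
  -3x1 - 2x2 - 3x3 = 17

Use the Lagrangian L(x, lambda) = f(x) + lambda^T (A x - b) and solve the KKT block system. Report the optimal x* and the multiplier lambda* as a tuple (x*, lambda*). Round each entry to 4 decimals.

Form the Lagrangian:
  L(x, lambda) = (1/2) x^T Q x + c^T x + lambda^T (A x - b)
Stationarity (grad_x L = 0): Q x + c + A^T lambda = 0.
Primal feasibility: A x = b.

This gives the KKT block system:
  [ Q   A^T ] [ x     ]   [-c ]
  [ A    0  ] [ lambda ] = [ b ]

Solving the linear system:
  x*      = (-3.7025, -0.5744, -1.5813)
  lambda* = (-0.011, -6.989)
  f(x*)   = 54.8871

x* = (-3.7025, -0.5744, -1.5813), lambda* = (-0.011, -6.989)


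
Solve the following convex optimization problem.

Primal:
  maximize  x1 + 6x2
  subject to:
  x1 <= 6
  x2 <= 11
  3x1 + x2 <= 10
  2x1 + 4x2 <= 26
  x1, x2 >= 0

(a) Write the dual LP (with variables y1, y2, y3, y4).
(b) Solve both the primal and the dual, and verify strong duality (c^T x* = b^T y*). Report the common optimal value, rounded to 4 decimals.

The standard primal-dual pair for 'max c^T x s.t. A x <= b, x >= 0' is:
  Dual:  min b^T y  s.t.  A^T y >= c,  y >= 0.

So the dual LP is:
  minimize  6y1 + 11y2 + 10y3 + 26y4
  subject to:
    y1 + 3y3 + 2y4 >= 1
    y2 + y3 + 4y4 >= 6
    y1, y2, y3, y4 >= 0

Solving the primal: x* = (0, 6.5).
  primal value c^T x* = 39.
Solving the dual: y* = (0, 0, 0, 1.5).
  dual value b^T y* = 39.
Strong duality: c^T x* = b^T y*. Confirmed.

39


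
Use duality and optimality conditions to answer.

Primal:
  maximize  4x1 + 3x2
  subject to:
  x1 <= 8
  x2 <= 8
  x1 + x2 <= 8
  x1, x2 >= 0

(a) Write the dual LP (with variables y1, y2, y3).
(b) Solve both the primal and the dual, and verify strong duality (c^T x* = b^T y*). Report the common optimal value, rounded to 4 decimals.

The standard primal-dual pair for 'max c^T x s.t. A x <= b, x >= 0' is:
  Dual:  min b^T y  s.t.  A^T y >= c,  y >= 0.

So the dual LP is:
  minimize  8y1 + 8y2 + 8y3
  subject to:
    y1 + y3 >= 4
    y2 + y3 >= 3
    y1, y2, y3 >= 0

Solving the primal: x* = (8, 0).
  primal value c^T x* = 32.
Solving the dual: y* = (1, 0, 3).
  dual value b^T y* = 32.
Strong duality: c^T x* = b^T y*. Confirmed.

32


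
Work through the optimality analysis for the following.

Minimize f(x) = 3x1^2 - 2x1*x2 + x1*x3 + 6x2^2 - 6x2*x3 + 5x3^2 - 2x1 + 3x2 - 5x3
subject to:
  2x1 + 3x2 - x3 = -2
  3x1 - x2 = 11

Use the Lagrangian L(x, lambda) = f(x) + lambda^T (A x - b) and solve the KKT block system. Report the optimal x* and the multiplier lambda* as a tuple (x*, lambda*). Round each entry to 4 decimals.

Form the Lagrangian:
  L(x, lambda) = (1/2) x^T Q x + c^T x + lambda^T (A x - b)
Stationarity (grad_x L = 0): Q x + c + A^T lambda = 0.
Primal feasibility: A x = b.

This gives the KKT block system:
  [ Q   A^T ] [ x     ]   [-c ]
  [ A    0  ] [ lambda ] = [ b ]

Solving the linear system:
  x*      = (2.7495, -2.7516, -0.7559)
  lambda* = (6.7004, -10.8817)
  f(x*)   = 61.5624

x* = (2.7495, -2.7516, -0.7559), lambda* = (6.7004, -10.8817)


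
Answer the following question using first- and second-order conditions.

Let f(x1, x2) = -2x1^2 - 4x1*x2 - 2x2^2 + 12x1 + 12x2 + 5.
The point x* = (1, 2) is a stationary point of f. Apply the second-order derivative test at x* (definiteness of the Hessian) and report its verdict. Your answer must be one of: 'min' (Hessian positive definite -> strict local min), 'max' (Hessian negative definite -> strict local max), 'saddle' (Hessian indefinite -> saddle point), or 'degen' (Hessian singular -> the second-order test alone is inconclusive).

Compute the Hessian H = grad^2 f:
  H = [[-4, -4], [-4, -4]]
Verify stationarity: grad f(x*) = H x* + g = (0, 0).
Eigenvalues of H: -8, 0.
H has a zero eigenvalue (singular; negative semidefinite but not definite), so H is neither positive definite, negative definite, nor indefinite. The second-order test alone is inconclusive -> degen.
(Indeed, f is constant along the null direction of H through x*, so x* is not a strict local extremum.)

degen


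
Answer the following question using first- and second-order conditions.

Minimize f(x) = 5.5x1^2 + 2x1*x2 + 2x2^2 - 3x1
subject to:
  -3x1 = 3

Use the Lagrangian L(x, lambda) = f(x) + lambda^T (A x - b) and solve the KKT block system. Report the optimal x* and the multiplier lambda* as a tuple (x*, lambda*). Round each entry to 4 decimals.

Form the Lagrangian:
  L(x, lambda) = (1/2) x^T Q x + c^T x + lambda^T (A x - b)
Stationarity (grad_x L = 0): Q x + c + A^T lambda = 0.
Primal feasibility: A x = b.

This gives the KKT block system:
  [ Q   A^T ] [ x     ]   [-c ]
  [ A    0  ] [ lambda ] = [ b ]

Solving the linear system:
  x*      = (-1, 0.5)
  lambda* = (-4.3333)
  f(x*)   = 8

x* = (-1, 0.5), lambda* = (-4.3333)


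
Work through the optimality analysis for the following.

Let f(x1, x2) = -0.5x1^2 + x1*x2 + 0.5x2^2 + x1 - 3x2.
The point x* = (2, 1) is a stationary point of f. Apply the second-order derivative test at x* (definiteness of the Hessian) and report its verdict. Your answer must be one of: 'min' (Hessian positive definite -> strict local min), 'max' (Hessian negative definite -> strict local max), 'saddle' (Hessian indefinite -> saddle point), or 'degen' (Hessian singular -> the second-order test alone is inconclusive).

Compute the Hessian H = grad^2 f:
  H = [[-1, 1], [1, 1]]
Verify stationarity: grad f(x*) = H x* + g = (0, 0).
Eigenvalues of H: -1.4142, 1.4142.
Eigenvalues have mixed signs, so H is indefinite -> x* is a saddle point.

saddle


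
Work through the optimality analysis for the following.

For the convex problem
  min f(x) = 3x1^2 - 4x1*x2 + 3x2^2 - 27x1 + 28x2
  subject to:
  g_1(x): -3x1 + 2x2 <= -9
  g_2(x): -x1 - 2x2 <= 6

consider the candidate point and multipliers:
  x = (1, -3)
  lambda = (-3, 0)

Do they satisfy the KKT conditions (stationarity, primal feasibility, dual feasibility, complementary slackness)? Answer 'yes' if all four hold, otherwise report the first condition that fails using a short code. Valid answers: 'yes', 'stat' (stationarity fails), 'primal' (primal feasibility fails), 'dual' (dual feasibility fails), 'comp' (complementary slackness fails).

Gradient of f: grad f(x) = Q x + c = (-9, 6)
Constraint values g_i(x) = a_i^T x - b_i:
  g_1((1, -3)) = 0
  g_2((1, -3)) = -1
Stationarity residual: grad f(x) + sum_i lambda_i a_i = (0, 0)
  -> stationarity OK
Primal feasibility (all g_i <= 0): OK
Dual feasibility (all lambda_i >= 0): FAILS
Complementary slackness (lambda_i * g_i(x) = 0 for all i): OK

Verdict: the first failing condition is dual_feasibility -> dual.

dual


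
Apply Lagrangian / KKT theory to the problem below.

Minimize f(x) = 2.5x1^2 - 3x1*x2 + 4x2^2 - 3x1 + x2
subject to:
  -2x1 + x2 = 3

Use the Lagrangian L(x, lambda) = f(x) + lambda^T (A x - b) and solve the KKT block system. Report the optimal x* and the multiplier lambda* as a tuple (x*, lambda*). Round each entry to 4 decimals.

Form the Lagrangian:
  L(x, lambda) = (1/2) x^T Q x + c^T x + lambda^T (A x - b)
Stationarity (grad_x L = 0): Q x + c + A^T lambda = 0.
Primal feasibility: A x = b.

This gives the KKT block system:
  [ Q   A^T ] [ x     ]   [-c ]
  [ A    0  ] [ lambda ] = [ b ]

Solving the linear system:
  x*      = (-1.52, -0.04)
  lambda* = (-5.24)
  f(x*)   = 10.12

x* = (-1.52, -0.04), lambda* = (-5.24)


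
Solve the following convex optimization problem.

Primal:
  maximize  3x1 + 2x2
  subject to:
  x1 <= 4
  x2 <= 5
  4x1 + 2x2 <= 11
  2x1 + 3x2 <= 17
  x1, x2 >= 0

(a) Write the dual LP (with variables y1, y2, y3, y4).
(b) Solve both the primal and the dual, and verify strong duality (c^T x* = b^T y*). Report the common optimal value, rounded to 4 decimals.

The standard primal-dual pair for 'max c^T x s.t. A x <= b, x >= 0' is:
  Dual:  min b^T y  s.t.  A^T y >= c,  y >= 0.

So the dual LP is:
  minimize  4y1 + 5y2 + 11y3 + 17y4
  subject to:
    y1 + 4y3 + 2y4 >= 3
    y2 + 2y3 + 3y4 >= 2
    y1, y2, y3, y4 >= 0

Solving the primal: x* = (0.25, 5).
  primal value c^T x* = 10.75.
Solving the dual: y* = (0, 0.5, 0.75, 0).
  dual value b^T y* = 10.75.
Strong duality: c^T x* = b^T y*. Confirmed.

10.75


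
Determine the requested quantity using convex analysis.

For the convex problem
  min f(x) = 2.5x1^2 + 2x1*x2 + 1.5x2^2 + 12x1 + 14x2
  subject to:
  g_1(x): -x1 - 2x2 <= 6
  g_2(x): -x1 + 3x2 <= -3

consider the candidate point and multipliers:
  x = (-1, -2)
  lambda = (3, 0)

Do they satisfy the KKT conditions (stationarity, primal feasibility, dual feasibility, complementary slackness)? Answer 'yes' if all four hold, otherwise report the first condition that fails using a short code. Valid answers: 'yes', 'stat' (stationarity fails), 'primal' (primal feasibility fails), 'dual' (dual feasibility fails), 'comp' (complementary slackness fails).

Gradient of f: grad f(x) = Q x + c = (3, 6)
Constraint values g_i(x) = a_i^T x - b_i:
  g_1((-1, -2)) = -1
  g_2((-1, -2)) = -2
Stationarity residual: grad f(x) + sum_i lambda_i a_i = (0, 0)
  -> stationarity OK
Primal feasibility (all g_i <= 0): OK
Dual feasibility (all lambda_i >= 0): OK
Complementary slackness (lambda_i * g_i(x) = 0 for all i): FAILS

Verdict: the first failing condition is complementary_slackness -> comp.

comp


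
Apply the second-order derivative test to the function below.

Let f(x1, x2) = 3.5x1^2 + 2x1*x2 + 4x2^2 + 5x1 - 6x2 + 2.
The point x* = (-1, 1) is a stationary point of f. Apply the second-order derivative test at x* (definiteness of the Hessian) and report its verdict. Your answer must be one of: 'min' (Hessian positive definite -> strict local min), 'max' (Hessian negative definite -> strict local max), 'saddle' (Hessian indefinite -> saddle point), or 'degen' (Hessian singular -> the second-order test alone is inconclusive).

Compute the Hessian H = grad^2 f:
  H = [[7, 2], [2, 8]]
Verify stationarity: grad f(x*) = H x* + g = (0, 0).
Eigenvalues of H: 5.4384, 9.5616.
Both eigenvalues > 0, so H is positive definite -> x* is a strict local min.

min


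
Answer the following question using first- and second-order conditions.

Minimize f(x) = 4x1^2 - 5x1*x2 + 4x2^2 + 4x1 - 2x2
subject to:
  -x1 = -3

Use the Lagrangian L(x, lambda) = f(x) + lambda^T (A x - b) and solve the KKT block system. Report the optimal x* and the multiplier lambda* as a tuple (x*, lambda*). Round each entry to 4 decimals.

Form the Lagrangian:
  L(x, lambda) = (1/2) x^T Q x + c^T x + lambda^T (A x - b)
Stationarity (grad_x L = 0): Q x + c + A^T lambda = 0.
Primal feasibility: A x = b.

This gives the KKT block system:
  [ Q   A^T ] [ x     ]   [-c ]
  [ A    0  ] [ lambda ] = [ b ]

Solving the linear system:
  x*      = (3, 2.125)
  lambda* = (17.375)
  f(x*)   = 29.9375

x* = (3, 2.125), lambda* = (17.375)


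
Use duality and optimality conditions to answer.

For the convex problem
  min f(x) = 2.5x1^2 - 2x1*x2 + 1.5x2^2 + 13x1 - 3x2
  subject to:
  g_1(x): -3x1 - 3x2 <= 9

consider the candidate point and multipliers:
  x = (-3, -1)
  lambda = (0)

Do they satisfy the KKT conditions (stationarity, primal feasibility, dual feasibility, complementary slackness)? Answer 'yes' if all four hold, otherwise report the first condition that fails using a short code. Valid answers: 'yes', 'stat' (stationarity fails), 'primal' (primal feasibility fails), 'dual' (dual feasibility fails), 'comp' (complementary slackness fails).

Gradient of f: grad f(x) = Q x + c = (0, 0)
Constraint values g_i(x) = a_i^T x - b_i:
  g_1((-3, -1)) = 3
Stationarity residual: grad f(x) + sum_i lambda_i a_i = (0, 0)
  -> stationarity OK
Primal feasibility (all g_i <= 0): FAILS
Dual feasibility (all lambda_i >= 0): OK
Complementary slackness (lambda_i * g_i(x) = 0 for all i): OK

Verdict: the first failing condition is primal_feasibility -> primal.

primal


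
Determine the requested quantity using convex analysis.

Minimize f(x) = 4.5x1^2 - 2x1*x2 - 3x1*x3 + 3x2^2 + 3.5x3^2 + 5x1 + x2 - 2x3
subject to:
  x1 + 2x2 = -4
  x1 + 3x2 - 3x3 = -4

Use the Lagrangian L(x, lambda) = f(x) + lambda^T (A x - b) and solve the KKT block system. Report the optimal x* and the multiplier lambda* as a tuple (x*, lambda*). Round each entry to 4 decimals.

Form the Lagrangian:
  L(x, lambda) = (1/2) x^T Q x + c^T x + lambda^T (A x - b)
Stationarity (grad_x L = 0): Q x + c + A^T lambda = 0.
Primal feasibility: A x = b.

This gives the KKT block system:
  [ Q   A^T ] [ x     ]   [-c ]
  [ A    0  ] [ lambda ] = [ b ]

Solving the linear system:
  x*      = (-1.286, -1.357, -0.4523)
  lambda* = (2.9391, -0.4361)
  f(x*)   = 1.5649

x* = (-1.286, -1.357, -0.4523), lambda* = (2.9391, -0.4361)


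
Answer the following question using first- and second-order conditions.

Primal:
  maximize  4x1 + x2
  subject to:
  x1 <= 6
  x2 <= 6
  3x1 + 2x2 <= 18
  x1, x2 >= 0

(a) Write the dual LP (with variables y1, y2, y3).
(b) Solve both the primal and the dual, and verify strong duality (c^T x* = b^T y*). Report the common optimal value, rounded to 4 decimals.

The standard primal-dual pair for 'max c^T x s.t. A x <= b, x >= 0' is:
  Dual:  min b^T y  s.t.  A^T y >= c,  y >= 0.

So the dual LP is:
  minimize  6y1 + 6y2 + 18y3
  subject to:
    y1 + 3y3 >= 4
    y2 + 2y3 >= 1
    y1, y2, y3 >= 0

Solving the primal: x* = (6, 0).
  primal value c^T x* = 24.
Solving the dual: y* = (2.5, 0, 0.5).
  dual value b^T y* = 24.
Strong duality: c^T x* = b^T y*. Confirmed.

24


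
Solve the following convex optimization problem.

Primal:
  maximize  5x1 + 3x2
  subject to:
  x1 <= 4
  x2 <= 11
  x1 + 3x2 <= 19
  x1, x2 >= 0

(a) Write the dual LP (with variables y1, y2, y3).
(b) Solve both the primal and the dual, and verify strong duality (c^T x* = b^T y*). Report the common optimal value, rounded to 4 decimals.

The standard primal-dual pair for 'max c^T x s.t. A x <= b, x >= 0' is:
  Dual:  min b^T y  s.t.  A^T y >= c,  y >= 0.

So the dual LP is:
  minimize  4y1 + 11y2 + 19y3
  subject to:
    y1 + y3 >= 5
    y2 + 3y3 >= 3
    y1, y2, y3 >= 0

Solving the primal: x* = (4, 5).
  primal value c^T x* = 35.
Solving the dual: y* = (4, 0, 1).
  dual value b^T y* = 35.
Strong duality: c^T x* = b^T y*. Confirmed.

35


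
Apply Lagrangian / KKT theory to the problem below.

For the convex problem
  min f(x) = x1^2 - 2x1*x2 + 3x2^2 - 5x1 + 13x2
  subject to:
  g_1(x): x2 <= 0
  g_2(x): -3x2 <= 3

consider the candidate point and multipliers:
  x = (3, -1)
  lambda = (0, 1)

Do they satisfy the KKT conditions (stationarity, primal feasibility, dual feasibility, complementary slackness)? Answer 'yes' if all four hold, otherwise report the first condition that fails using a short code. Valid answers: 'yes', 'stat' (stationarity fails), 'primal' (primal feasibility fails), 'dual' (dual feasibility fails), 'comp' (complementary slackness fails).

Gradient of f: grad f(x) = Q x + c = (3, 1)
Constraint values g_i(x) = a_i^T x - b_i:
  g_1((3, -1)) = -1
  g_2((3, -1)) = 0
Stationarity residual: grad f(x) + sum_i lambda_i a_i = (3, -2)
  -> stationarity FAILS
Primal feasibility (all g_i <= 0): OK
Dual feasibility (all lambda_i >= 0): OK
Complementary slackness (lambda_i * g_i(x) = 0 for all i): OK

Verdict: the first failing condition is stationarity -> stat.

stat


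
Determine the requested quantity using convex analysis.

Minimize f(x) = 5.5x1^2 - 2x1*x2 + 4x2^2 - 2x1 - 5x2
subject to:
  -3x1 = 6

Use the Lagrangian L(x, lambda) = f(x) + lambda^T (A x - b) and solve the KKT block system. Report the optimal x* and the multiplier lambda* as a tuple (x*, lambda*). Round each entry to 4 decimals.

Form the Lagrangian:
  L(x, lambda) = (1/2) x^T Q x + c^T x + lambda^T (A x - b)
Stationarity (grad_x L = 0): Q x + c + A^T lambda = 0.
Primal feasibility: A x = b.

This gives the KKT block system:
  [ Q   A^T ] [ x     ]   [-c ]
  [ A    0  ] [ lambda ] = [ b ]

Solving the linear system:
  x*      = (-2, 0.125)
  lambda* = (-8.0833)
  f(x*)   = 25.9375

x* = (-2, 0.125), lambda* = (-8.0833)


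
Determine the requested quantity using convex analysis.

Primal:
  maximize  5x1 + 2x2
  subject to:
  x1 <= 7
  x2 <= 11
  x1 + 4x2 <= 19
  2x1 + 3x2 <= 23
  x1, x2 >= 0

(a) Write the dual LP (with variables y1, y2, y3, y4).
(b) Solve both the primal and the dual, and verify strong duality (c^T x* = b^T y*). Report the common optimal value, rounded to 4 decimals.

The standard primal-dual pair for 'max c^T x s.t. A x <= b, x >= 0' is:
  Dual:  min b^T y  s.t.  A^T y >= c,  y >= 0.

So the dual LP is:
  minimize  7y1 + 11y2 + 19y3 + 23y4
  subject to:
    y1 + y3 + 2y4 >= 5
    y2 + 4y3 + 3y4 >= 2
    y1, y2, y3, y4 >= 0

Solving the primal: x* = (7, 3).
  primal value c^T x* = 41.
Solving the dual: y* = (4.5, 0, 0.5, 0).
  dual value b^T y* = 41.
Strong duality: c^T x* = b^T y*. Confirmed.

41


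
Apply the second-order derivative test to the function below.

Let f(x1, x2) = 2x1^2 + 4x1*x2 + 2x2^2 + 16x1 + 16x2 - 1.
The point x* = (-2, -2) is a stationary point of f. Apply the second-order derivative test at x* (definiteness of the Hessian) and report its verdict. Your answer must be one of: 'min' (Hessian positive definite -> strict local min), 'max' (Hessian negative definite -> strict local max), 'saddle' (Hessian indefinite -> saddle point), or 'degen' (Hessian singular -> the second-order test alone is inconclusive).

Compute the Hessian H = grad^2 f:
  H = [[4, 4], [4, 4]]
Verify stationarity: grad f(x*) = H x* + g = (0, 0).
Eigenvalues of H: 0, 8.
H has a zero eigenvalue (singular; positive semidefinite but not definite), so H is neither positive definite, negative definite, nor indefinite. The second-order test alone is inconclusive -> degen.
(Indeed, f is constant along the null direction of H through x*, so x* is not a strict local extremum.)

degen


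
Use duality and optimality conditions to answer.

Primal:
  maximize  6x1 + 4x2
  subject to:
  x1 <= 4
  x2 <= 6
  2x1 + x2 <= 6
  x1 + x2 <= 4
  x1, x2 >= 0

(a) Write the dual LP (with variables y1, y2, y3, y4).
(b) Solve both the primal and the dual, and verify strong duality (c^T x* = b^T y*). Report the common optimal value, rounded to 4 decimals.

The standard primal-dual pair for 'max c^T x s.t. A x <= b, x >= 0' is:
  Dual:  min b^T y  s.t.  A^T y >= c,  y >= 0.

So the dual LP is:
  minimize  4y1 + 6y2 + 6y3 + 4y4
  subject to:
    y1 + 2y3 + y4 >= 6
    y2 + y3 + y4 >= 4
    y1, y2, y3, y4 >= 0

Solving the primal: x* = (2, 2).
  primal value c^T x* = 20.
Solving the dual: y* = (0, 0, 2, 2).
  dual value b^T y* = 20.
Strong duality: c^T x* = b^T y*. Confirmed.

20


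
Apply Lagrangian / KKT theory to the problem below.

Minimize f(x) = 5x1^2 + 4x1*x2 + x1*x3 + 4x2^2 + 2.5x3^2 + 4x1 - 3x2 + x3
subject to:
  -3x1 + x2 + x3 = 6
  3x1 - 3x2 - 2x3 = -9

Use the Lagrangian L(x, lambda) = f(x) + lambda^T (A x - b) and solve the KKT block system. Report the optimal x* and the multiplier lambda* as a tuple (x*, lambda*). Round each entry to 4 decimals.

Form the Lagrangian:
  L(x, lambda) = (1/2) x^T Q x + c^T x + lambda^T (A x - b)
Stationarity (grad_x L = 0): Q x + c + A^T lambda = 0.
Primal feasibility: A x = b.

This gives the KKT block system:
  [ Q   A^T ] [ x     ]   [-c ]
  [ A    0  ] [ lambda ] = [ b ]

Solving the linear system:
  x*      = (-1.432, 1.296, 0.408)
  lambda* = (-1.544, 0.032)
  f(x*)   = 0.172

x* = (-1.432, 1.296, 0.408), lambda* = (-1.544, 0.032)


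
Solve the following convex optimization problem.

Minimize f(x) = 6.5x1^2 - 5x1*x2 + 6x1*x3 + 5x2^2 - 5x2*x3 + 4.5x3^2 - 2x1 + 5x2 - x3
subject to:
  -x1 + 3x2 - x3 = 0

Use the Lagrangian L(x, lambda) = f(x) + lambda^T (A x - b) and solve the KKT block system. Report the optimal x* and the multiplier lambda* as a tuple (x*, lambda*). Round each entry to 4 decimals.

Form the Lagrangian:
  L(x, lambda) = (1/2) x^T Q x + c^T x + lambda^T (A x - b)
Stationarity (grad_x L = 0): Q x + c + A^T lambda = 0.
Primal feasibility: A x = b.

This gives the KKT block system:
  [ Q   A^T ] [ x     ]   [-c ]
  [ A    0  ] [ lambda ] = [ b ]

Solving the linear system:
  x*      = (0.0813, -0.0208, -0.1437)
  lambda* = (-1.7013)
  f(x*)   = -0.0614

x* = (0.0813, -0.0208, -0.1437), lambda* = (-1.7013)


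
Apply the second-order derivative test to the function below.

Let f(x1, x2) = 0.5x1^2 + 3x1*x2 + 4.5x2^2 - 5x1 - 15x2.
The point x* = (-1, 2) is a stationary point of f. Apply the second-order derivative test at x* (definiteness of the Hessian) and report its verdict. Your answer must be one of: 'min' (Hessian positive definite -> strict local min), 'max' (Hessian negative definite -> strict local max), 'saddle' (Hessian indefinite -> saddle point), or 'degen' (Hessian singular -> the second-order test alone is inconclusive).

Compute the Hessian H = grad^2 f:
  H = [[1, 3], [3, 9]]
Verify stationarity: grad f(x*) = H x* + g = (0, 0).
Eigenvalues of H: 0, 10.
H has a zero eigenvalue (singular; positive semidefinite but not definite), so H is neither positive definite, negative definite, nor indefinite. The second-order test alone is inconclusive -> degen.
(Indeed, f is constant along the null direction of H through x*, so x* is not a strict local extremum.)

degen


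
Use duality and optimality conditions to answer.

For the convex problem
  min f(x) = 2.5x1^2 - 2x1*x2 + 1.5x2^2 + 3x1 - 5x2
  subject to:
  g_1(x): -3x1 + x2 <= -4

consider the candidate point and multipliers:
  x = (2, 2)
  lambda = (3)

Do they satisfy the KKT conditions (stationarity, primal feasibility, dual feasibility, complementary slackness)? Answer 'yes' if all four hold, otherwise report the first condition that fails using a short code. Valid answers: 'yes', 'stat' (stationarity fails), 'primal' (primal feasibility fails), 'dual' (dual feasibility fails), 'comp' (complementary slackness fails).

Gradient of f: grad f(x) = Q x + c = (9, -3)
Constraint values g_i(x) = a_i^T x - b_i:
  g_1((2, 2)) = 0
Stationarity residual: grad f(x) + sum_i lambda_i a_i = (0, 0)
  -> stationarity OK
Primal feasibility (all g_i <= 0): OK
Dual feasibility (all lambda_i >= 0): OK
Complementary slackness (lambda_i * g_i(x) = 0 for all i): OK

Verdict: yes, KKT holds.

yes


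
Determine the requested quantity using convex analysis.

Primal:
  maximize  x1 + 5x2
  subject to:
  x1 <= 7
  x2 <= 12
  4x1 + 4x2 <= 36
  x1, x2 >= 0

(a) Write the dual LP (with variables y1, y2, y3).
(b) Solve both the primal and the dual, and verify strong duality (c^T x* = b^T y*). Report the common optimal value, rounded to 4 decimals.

The standard primal-dual pair for 'max c^T x s.t. A x <= b, x >= 0' is:
  Dual:  min b^T y  s.t.  A^T y >= c,  y >= 0.

So the dual LP is:
  minimize  7y1 + 12y2 + 36y3
  subject to:
    y1 + 4y3 >= 1
    y2 + 4y3 >= 5
    y1, y2, y3 >= 0

Solving the primal: x* = (0, 9).
  primal value c^T x* = 45.
Solving the dual: y* = (0, 0, 1.25).
  dual value b^T y* = 45.
Strong duality: c^T x* = b^T y*. Confirmed.

45


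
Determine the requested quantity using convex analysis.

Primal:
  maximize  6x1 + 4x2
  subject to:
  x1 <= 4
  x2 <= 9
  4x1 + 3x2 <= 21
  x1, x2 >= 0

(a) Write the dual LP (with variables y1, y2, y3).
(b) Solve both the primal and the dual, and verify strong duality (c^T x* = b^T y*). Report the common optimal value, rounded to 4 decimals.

The standard primal-dual pair for 'max c^T x s.t. A x <= b, x >= 0' is:
  Dual:  min b^T y  s.t.  A^T y >= c,  y >= 0.

So the dual LP is:
  minimize  4y1 + 9y2 + 21y3
  subject to:
    y1 + 4y3 >= 6
    y2 + 3y3 >= 4
    y1, y2, y3 >= 0

Solving the primal: x* = (4, 1.6667).
  primal value c^T x* = 30.6667.
Solving the dual: y* = (0.6667, 0, 1.3333).
  dual value b^T y* = 30.6667.
Strong duality: c^T x* = b^T y*. Confirmed.

30.6667


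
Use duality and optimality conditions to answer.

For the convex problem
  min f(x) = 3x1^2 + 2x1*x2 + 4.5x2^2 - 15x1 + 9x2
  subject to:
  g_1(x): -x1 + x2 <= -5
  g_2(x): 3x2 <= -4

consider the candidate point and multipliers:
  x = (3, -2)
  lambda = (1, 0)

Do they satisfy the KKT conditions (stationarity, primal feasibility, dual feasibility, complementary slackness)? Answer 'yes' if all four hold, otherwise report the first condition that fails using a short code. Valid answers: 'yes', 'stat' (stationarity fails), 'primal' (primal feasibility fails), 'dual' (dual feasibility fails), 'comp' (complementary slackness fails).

Gradient of f: grad f(x) = Q x + c = (-1, -3)
Constraint values g_i(x) = a_i^T x - b_i:
  g_1((3, -2)) = 0
  g_2((3, -2)) = -2
Stationarity residual: grad f(x) + sum_i lambda_i a_i = (-2, -2)
  -> stationarity FAILS
Primal feasibility (all g_i <= 0): OK
Dual feasibility (all lambda_i >= 0): OK
Complementary slackness (lambda_i * g_i(x) = 0 for all i): OK

Verdict: the first failing condition is stationarity -> stat.

stat


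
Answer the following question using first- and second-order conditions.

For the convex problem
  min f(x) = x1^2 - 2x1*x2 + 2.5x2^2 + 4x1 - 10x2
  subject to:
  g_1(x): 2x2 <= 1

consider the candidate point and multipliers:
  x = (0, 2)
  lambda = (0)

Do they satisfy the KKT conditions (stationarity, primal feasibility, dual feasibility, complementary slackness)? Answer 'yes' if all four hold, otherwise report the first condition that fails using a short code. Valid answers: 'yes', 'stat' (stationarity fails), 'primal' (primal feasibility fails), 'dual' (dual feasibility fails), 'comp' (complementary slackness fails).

Gradient of f: grad f(x) = Q x + c = (0, 0)
Constraint values g_i(x) = a_i^T x - b_i:
  g_1((0, 2)) = 3
Stationarity residual: grad f(x) + sum_i lambda_i a_i = (0, 0)
  -> stationarity OK
Primal feasibility (all g_i <= 0): FAILS
Dual feasibility (all lambda_i >= 0): OK
Complementary slackness (lambda_i * g_i(x) = 0 for all i): OK

Verdict: the first failing condition is primal_feasibility -> primal.

primal


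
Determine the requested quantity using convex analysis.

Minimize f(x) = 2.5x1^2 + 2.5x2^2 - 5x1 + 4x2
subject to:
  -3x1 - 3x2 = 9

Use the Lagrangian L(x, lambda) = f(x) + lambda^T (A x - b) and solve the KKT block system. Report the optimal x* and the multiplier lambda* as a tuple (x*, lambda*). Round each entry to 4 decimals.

Form the Lagrangian:
  L(x, lambda) = (1/2) x^T Q x + c^T x + lambda^T (A x - b)
Stationarity (grad_x L = 0): Q x + c + A^T lambda = 0.
Primal feasibility: A x = b.

This gives the KKT block system:
  [ Q   A^T ] [ x     ]   [-c ]
  [ A    0  ] [ lambda ] = [ b ]

Solving the linear system:
  x*      = (-0.6, -2.4)
  lambda* = (-2.6667)
  f(x*)   = 8.7

x* = (-0.6, -2.4), lambda* = (-2.6667)


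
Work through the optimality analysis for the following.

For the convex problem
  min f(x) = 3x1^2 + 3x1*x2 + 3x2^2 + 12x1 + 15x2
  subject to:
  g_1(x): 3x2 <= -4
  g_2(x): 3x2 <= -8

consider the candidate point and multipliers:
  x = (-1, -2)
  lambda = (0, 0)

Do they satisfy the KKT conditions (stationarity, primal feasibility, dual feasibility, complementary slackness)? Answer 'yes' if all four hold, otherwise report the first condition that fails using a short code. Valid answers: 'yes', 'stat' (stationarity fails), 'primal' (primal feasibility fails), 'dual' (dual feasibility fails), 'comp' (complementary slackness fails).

Gradient of f: grad f(x) = Q x + c = (0, 0)
Constraint values g_i(x) = a_i^T x - b_i:
  g_1((-1, -2)) = -2
  g_2((-1, -2)) = 2
Stationarity residual: grad f(x) + sum_i lambda_i a_i = (0, 0)
  -> stationarity OK
Primal feasibility (all g_i <= 0): FAILS
Dual feasibility (all lambda_i >= 0): OK
Complementary slackness (lambda_i * g_i(x) = 0 for all i): OK

Verdict: the first failing condition is primal_feasibility -> primal.

primal


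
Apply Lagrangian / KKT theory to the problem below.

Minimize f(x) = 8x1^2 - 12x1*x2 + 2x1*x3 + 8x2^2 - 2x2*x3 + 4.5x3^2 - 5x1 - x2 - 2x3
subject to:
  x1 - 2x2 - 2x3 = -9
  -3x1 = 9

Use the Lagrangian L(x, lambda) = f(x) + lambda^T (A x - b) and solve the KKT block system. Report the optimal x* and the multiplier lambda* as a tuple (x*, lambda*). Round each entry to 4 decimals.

Form the Lagrangian:
  L(x, lambda) = (1/2) x^T Q x + c^T x + lambda^T (A x - b)
Stationarity (grad_x L = 0): Q x + c + A^T lambda = 0.
Primal feasibility: A x = b.

This gives the KKT block system:
  [ Q   A^T ] [ x     ]   [-c ]
  [ A    0  ] [ lambda ] = [ b ]

Solving the linear system:
  x*      = (-3, -0.3448, 3.3448)
  lambda* = (11.3966, -10.2586)
  f(x*)   = 101.7759

x* = (-3, -0.3448, 3.3448), lambda* = (11.3966, -10.2586)


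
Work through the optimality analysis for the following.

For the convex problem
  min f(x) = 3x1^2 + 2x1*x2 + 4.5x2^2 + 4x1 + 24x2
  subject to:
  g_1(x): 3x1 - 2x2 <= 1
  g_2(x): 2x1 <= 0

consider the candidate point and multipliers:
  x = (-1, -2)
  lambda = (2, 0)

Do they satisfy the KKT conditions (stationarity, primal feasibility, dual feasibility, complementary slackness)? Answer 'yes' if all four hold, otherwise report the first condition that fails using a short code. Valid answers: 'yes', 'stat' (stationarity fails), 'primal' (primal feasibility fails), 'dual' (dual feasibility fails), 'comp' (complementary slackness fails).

Gradient of f: grad f(x) = Q x + c = (-6, 4)
Constraint values g_i(x) = a_i^T x - b_i:
  g_1((-1, -2)) = 0
  g_2((-1, -2)) = -2
Stationarity residual: grad f(x) + sum_i lambda_i a_i = (0, 0)
  -> stationarity OK
Primal feasibility (all g_i <= 0): OK
Dual feasibility (all lambda_i >= 0): OK
Complementary slackness (lambda_i * g_i(x) = 0 for all i): OK

Verdict: yes, KKT holds.

yes


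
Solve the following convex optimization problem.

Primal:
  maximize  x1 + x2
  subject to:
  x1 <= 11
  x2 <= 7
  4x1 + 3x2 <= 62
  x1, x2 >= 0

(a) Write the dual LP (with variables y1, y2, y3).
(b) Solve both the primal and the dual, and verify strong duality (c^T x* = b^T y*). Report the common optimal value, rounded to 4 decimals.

The standard primal-dual pair for 'max c^T x s.t. A x <= b, x >= 0' is:
  Dual:  min b^T y  s.t.  A^T y >= c,  y >= 0.

So the dual LP is:
  minimize  11y1 + 7y2 + 62y3
  subject to:
    y1 + 4y3 >= 1
    y2 + 3y3 >= 1
    y1, y2, y3 >= 0

Solving the primal: x* = (10.25, 7).
  primal value c^T x* = 17.25.
Solving the dual: y* = (0, 0.25, 0.25).
  dual value b^T y* = 17.25.
Strong duality: c^T x* = b^T y*. Confirmed.

17.25


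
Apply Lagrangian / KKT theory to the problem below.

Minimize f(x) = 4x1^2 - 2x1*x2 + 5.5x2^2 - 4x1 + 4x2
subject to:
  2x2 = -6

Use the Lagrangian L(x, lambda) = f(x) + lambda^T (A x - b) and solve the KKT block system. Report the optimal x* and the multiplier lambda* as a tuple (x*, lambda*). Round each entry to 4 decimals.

Form the Lagrangian:
  L(x, lambda) = (1/2) x^T Q x + c^T x + lambda^T (A x - b)
Stationarity (grad_x L = 0): Q x + c + A^T lambda = 0.
Primal feasibility: A x = b.

This gives the KKT block system:
  [ Q   A^T ] [ x     ]   [-c ]
  [ A    0  ] [ lambda ] = [ b ]

Solving the linear system:
  x*      = (-0.25, -3)
  lambda* = (14.25)
  f(x*)   = 37.25

x* = (-0.25, -3), lambda* = (14.25)


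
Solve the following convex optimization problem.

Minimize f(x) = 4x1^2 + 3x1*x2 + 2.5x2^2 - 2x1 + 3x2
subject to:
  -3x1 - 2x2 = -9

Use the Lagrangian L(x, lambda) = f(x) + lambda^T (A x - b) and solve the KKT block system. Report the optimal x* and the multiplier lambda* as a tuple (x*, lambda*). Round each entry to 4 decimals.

Form the Lagrangian:
  L(x, lambda) = (1/2) x^T Q x + c^T x + lambda^T (A x - b)
Stationarity (grad_x L = 0): Q x + c + A^T lambda = 0.
Primal feasibility: A x = b.

This gives the KKT block system:
  [ Q   A^T ] [ x     ]   [-c ]
  [ A    0  ] [ lambda ] = [ b ]

Solving the linear system:
  x*      = (2.6098, 0.5854)
  lambda* = (6.878)
  f(x*)   = 29.2195

x* = (2.6098, 0.5854), lambda* = (6.878)


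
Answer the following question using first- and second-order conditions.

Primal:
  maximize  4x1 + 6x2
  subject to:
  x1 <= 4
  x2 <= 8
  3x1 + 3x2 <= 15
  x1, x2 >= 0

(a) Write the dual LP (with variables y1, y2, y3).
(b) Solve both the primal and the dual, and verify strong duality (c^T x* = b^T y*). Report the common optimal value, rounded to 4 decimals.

The standard primal-dual pair for 'max c^T x s.t. A x <= b, x >= 0' is:
  Dual:  min b^T y  s.t.  A^T y >= c,  y >= 0.

So the dual LP is:
  minimize  4y1 + 8y2 + 15y3
  subject to:
    y1 + 3y3 >= 4
    y2 + 3y3 >= 6
    y1, y2, y3 >= 0

Solving the primal: x* = (0, 5).
  primal value c^T x* = 30.
Solving the dual: y* = (0, 0, 2).
  dual value b^T y* = 30.
Strong duality: c^T x* = b^T y*. Confirmed.

30
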